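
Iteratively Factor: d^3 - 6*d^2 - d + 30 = (d - 5)*(d^2 - d - 6) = (d - 5)*(d - 3)*(d + 2)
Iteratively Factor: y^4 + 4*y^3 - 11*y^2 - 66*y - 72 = (y + 2)*(y^3 + 2*y^2 - 15*y - 36) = (y + 2)*(y + 3)*(y^2 - y - 12) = (y - 4)*(y + 2)*(y + 3)*(y + 3)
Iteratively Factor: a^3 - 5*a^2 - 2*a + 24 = (a - 4)*(a^2 - a - 6) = (a - 4)*(a + 2)*(a - 3)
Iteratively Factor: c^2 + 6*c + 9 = (c + 3)*(c + 3)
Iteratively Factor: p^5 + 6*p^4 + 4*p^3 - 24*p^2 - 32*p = (p + 2)*(p^4 + 4*p^3 - 4*p^2 - 16*p) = p*(p + 2)*(p^3 + 4*p^2 - 4*p - 16) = p*(p - 2)*(p + 2)*(p^2 + 6*p + 8) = p*(p - 2)*(p + 2)*(p + 4)*(p + 2)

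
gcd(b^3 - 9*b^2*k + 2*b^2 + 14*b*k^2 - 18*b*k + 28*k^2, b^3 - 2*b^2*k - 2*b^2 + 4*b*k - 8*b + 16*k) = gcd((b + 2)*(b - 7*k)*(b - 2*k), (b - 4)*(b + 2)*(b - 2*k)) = b^2 - 2*b*k + 2*b - 4*k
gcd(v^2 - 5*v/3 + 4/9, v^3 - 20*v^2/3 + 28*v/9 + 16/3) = v - 4/3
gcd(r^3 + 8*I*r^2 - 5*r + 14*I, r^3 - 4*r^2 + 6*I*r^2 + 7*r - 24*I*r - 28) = r^2 + 6*I*r + 7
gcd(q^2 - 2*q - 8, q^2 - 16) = q - 4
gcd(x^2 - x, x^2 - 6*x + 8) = 1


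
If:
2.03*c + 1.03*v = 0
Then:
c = -0.507389162561576*v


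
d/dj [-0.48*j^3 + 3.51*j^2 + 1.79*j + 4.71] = -1.44*j^2 + 7.02*j + 1.79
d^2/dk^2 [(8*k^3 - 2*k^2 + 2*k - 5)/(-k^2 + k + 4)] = 2*(-40*k^3 - 57*k^2 - 423*k + 65)/(k^6 - 3*k^5 - 9*k^4 + 23*k^3 + 36*k^2 - 48*k - 64)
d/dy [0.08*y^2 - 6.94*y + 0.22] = 0.16*y - 6.94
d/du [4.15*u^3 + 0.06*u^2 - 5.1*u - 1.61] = 12.45*u^2 + 0.12*u - 5.1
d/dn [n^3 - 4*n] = 3*n^2 - 4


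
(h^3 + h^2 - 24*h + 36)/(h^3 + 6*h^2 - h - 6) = (h^2 - 5*h + 6)/(h^2 - 1)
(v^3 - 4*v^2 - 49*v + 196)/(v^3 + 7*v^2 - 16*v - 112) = (v - 7)/(v + 4)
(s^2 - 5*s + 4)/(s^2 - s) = (s - 4)/s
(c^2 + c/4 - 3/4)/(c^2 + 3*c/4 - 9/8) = 2*(c + 1)/(2*c + 3)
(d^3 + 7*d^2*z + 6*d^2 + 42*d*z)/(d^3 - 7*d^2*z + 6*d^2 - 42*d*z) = (-d - 7*z)/(-d + 7*z)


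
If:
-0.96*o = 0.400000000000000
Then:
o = -0.42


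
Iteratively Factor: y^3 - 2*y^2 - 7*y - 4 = (y + 1)*(y^2 - 3*y - 4) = (y - 4)*(y + 1)*(y + 1)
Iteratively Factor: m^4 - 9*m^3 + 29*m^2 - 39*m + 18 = (m - 3)*(m^3 - 6*m^2 + 11*m - 6) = (m - 3)*(m - 2)*(m^2 - 4*m + 3) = (m - 3)*(m - 2)*(m - 1)*(m - 3)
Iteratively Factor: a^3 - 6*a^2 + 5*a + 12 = (a - 4)*(a^2 - 2*a - 3) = (a - 4)*(a + 1)*(a - 3)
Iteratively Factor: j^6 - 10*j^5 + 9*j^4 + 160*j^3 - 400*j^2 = (j - 4)*(j^5 - 6*j^4 - 15*j^3 + 100*j^2) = (j - 4)*(j + 4)*(j^4 - 10*j^3 + 25*j^2) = j*(j - 4)*(j + 4)*(j^3 - 10*j^2 + 25*j) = j*(j - 5)*(j - 4)*(j + 4)*(j^2 - 5*j) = j*(j - 5)^2*(j - 4)*(j + 4)*(j)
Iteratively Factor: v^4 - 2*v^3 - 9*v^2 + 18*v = (v - 3)*(v^3 + v^2 - 6*v) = v*(v - 3)*(v^2 + v - 6) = v*(v - 3)*(v - 2)*(v + 3)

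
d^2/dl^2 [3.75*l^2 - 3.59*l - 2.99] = 7.50000000000000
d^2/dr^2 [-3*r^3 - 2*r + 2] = -18*r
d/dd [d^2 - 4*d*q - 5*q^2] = 2*d - 4*q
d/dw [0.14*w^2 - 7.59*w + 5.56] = 0.28*w - 7.59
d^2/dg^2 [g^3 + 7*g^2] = 6*g + 14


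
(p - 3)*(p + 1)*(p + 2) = p^3 - 7*p - 6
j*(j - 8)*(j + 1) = j^3 - 7*j^2 - 8*j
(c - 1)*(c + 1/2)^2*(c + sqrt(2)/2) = c^4 + sqrt(2)*c^3/2 - 3*c^2/4 - 3*sqrt(2)*c/8 - c/4 - sqrt(2)/8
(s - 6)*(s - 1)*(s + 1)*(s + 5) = s^4 - s^3 - 31*s^2 + s + 30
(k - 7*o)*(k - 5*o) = k^2 - 12*k*o + 35*o^2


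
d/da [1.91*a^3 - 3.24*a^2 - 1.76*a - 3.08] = 5.73*a^2 - 6.48*a - 1.76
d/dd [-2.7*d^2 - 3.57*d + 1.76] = -5.4*d - 3.57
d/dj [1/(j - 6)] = -1/(j - 6)^2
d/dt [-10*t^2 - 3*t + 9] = -20*t - 3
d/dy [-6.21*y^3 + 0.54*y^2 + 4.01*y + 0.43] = -18.63*y^2 + 1.08*y + 4.01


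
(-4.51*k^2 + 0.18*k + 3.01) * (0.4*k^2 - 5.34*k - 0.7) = -1.804*k^4 + 24.1554*k^3 + 3.3998*k^2 - 16.1994*k - 2.107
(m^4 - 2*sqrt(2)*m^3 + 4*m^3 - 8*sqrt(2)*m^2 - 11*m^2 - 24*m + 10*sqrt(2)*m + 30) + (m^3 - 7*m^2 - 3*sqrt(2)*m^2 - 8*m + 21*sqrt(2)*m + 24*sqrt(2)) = m^4 - 2*sqrt(2)*m^3 + 5*m^3 - 18*m^2 - 11*sqrt(2)*m^2 - 32*m + 31*sqrt(2)*m + 30 + 24*sqrt(2)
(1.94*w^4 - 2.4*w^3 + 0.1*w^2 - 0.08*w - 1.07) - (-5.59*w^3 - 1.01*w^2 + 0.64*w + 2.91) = 1.94*w^4 + 3.19*w^3 + 1.11*w^2 - 0.72*w - 3.98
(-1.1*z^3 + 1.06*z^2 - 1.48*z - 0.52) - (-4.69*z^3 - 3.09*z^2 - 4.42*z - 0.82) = 3.59*z^3 + 4.15*z^2 + 2.94*z + 0.3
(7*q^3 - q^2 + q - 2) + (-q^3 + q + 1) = 6*q^3 - q^2 + 2*q - 1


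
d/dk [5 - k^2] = -2*k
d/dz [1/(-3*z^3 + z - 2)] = (9*z^2 - 1)/(3*z^3 - z + 2)^2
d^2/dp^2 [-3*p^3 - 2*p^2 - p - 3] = -18*p - 4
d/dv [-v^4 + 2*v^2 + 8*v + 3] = -4*v^3 + 4*v + 8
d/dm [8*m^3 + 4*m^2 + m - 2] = 24*m^2 + 8*m + 1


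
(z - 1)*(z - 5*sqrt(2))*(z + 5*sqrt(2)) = z^3 - z^2 - 50*z + 50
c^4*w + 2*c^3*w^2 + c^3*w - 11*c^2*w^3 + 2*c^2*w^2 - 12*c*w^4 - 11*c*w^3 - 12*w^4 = (c - 3*w)*(c + w)*(c + 4*w)*(c*w + w)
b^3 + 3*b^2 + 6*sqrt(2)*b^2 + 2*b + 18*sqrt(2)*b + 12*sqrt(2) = (b + 1)*(b + 2)*(b + 6*sqrt(2))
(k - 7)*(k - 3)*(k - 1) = k^3 - 11*k^2 + 31*k - 21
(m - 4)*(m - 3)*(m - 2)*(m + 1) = m^4 - 8*m^3 + 17*m^2 + 2*m - 24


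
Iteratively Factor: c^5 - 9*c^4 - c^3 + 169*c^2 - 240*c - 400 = (c + 4)*(c^4 - 13*c^3 + 51*c^2 - 35*c - 100) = (c + 1)*(c + 4)*(c^3 - 14*c^2 + 65*c - 100) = (c - 4)*(c + 1)*(c + 4)*(c^2 - 10*c + 25) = (c - 5)*(c - 4)*(c + 1)*(c + 4)*(c - 5)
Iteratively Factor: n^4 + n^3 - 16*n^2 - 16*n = (n + 1)*(n^3 - 16*n) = n*(n + 1)*(n^2 - 16) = n*(n - 4)*(n + 1)*(n + 4)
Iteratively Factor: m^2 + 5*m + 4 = (m + 1)*(m + 4)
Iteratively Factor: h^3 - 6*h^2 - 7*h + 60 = (h - 4)*(h^2 - 2*h - 15) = (h - 5)*(h - 4)*(h + 3)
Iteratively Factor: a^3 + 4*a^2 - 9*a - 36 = (a - 3)*(a^2 + 7*a + 12) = (a - 3)*(a + 3)*(a + 4)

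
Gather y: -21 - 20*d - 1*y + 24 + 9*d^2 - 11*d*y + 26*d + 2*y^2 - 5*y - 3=9*d^2 + 6*d + 2*y^2 + y*(-11*d - 6)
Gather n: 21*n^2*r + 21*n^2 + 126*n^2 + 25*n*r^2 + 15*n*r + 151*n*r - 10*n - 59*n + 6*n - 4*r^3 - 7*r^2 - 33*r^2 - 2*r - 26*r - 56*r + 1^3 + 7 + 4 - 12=n^2*(21*r + 147) + n*(25*r^2 + 166*r - 63) - 4*r^3 - 40*r^2 - 84*r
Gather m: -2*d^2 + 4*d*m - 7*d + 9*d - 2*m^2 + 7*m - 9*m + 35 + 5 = -2*d^2 + 2*d - 2*m^2 + m*(4*d - 2) + 40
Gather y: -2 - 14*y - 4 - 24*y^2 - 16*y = -24*y^2 - 30*y - 6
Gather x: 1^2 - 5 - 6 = -10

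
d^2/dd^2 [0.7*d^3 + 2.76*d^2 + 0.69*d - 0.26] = 4.2*d + 5.52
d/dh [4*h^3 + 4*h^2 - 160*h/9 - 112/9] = 12*h^2 + 8*h - 160/9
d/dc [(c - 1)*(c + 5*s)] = 2*c + 5*s - 1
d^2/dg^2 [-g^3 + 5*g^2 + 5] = 10 - 6*g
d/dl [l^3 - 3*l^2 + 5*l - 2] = 3*l^2 - 6*l + 5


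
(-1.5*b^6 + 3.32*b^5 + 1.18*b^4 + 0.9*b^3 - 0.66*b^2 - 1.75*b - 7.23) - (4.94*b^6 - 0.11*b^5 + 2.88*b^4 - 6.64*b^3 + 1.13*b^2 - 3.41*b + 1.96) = -6.44*b^6 + 3.43*b^5 - 1.7*b^4 + 7.54*b^3 - 1.79*b^2 + 1.66*b - 9.19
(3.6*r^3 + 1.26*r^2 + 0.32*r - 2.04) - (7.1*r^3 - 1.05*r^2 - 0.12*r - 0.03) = -3.5*r^3 + 2.31*r^2 + 0.44*r - 2.01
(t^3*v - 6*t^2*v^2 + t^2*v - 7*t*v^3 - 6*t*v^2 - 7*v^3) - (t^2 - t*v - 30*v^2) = t^3*v - 6*t^2*v^2 + t^2*v - t^2 - 7*t*v^3 - 6*t*v^2 + t*v - 7*v^3 + 30*v^2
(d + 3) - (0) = d + 3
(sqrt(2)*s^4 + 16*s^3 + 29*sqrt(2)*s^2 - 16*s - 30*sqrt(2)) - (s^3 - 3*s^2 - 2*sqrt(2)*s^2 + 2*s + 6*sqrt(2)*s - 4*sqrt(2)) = sqrt(2)*s^4 + 15*s^3 + 3*s^2 + 31*sqrt(2)*s^2 - 18*s - 6*sqrt(2)*s - 26*sqrt(2)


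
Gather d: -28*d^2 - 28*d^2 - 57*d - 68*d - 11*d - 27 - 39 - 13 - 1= -56*d^2 - 136*d - 80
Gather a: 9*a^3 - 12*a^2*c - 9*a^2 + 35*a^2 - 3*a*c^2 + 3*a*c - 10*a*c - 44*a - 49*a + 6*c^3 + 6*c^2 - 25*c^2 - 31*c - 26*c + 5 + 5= 9*a^3 + a^2*(26 - 12*c) + a*(-3*c^2 - 7*c - 93) + 6*c^3 - 19*c^2 - 57*c + 10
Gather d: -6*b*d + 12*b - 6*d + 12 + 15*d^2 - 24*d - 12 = 12*b + 15*d^2 + d*(-6*b - 30)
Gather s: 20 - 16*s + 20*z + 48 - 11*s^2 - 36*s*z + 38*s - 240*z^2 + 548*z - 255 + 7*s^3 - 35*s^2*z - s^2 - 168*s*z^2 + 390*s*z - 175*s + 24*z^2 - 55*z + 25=7*s^3 + s^2*(-35*z - 12) + s*(-168*z^2 + 354*z - 153) - 216*z^2 + 513*z - 162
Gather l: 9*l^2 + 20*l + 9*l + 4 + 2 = 9*l^2 + 29*l + 6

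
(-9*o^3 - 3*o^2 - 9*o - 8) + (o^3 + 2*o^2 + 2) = -8*o^3 - o^2 - 9*o - 6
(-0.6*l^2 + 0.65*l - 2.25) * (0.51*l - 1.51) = -0.306*l^3 + 1.2375*l^2 - 2.129*l + 3.3975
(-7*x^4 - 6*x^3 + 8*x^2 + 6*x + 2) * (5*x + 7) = -35*x^5 - 79*x^4 - 2*x^3 + 86*x^2 + 52*x + 14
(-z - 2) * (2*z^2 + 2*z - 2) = -2*z^3 - 6*z^2 - 2*z + 4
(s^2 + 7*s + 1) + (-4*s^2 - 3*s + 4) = -3*s^2 + 4*s + 5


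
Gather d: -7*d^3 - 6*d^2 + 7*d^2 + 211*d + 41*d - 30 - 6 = -7*d^3 + d^2 + 252*d - 36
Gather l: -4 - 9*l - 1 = -9*l - 5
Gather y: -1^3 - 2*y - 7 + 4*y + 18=2*y + 10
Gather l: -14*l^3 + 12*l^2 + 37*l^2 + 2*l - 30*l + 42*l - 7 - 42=-14*l^3 + 49*l^2 + 14*l - 49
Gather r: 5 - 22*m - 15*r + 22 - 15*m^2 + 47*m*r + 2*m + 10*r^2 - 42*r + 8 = -15*m^2 - 20*m + 10*r^2 + r*(47*m - 57) + 35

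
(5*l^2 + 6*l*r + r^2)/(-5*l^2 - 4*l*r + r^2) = (5*l + r)/(-5*l + r)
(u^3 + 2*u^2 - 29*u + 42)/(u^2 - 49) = (u^2 - 5*u + 6)/(u - 7)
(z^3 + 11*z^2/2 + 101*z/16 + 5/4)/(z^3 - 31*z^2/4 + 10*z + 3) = (z^2 + 21*z/4 + 5)/(z^2 - 8*z + 12)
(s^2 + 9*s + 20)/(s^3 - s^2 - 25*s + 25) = (s + 4)/(s^2 - 6*s + 5)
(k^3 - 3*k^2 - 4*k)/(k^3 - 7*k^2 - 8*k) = (k - 4)/(k - 8)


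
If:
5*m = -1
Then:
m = -1/5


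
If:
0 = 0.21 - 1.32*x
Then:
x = 0.16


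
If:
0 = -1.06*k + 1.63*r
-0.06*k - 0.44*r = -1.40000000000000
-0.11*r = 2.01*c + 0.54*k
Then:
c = -1.23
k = 4.04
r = 2.63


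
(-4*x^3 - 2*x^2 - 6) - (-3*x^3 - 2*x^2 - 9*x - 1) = -x^3 + 9*x - 5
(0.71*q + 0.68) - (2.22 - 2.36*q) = 3.07*q - 1.54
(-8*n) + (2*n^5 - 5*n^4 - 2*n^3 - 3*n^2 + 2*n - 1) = 2*n^5 - 5*n^4 - 2*n^3 - 3*n^2 - 6*n - 1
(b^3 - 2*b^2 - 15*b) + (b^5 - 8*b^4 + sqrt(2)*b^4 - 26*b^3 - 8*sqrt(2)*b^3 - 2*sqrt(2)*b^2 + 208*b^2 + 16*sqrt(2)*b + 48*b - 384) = b^5 - 8*b^4 + sqrt(2)*b^4 - 25*b^3 - 8*sqrt(2)*b^3 - 2*sqrt(2)*b^2 + 206*b^2 + 16*sqrt(2)*b + 33*b - 384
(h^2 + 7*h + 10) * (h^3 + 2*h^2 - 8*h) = h^5 + 9*h^4 + 16*h^3 - 36*h^2 - 80*h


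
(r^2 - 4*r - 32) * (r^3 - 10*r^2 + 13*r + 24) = r^5 - 14*r^4 + 21*r^3 + 292*r^2 - 512*r - 768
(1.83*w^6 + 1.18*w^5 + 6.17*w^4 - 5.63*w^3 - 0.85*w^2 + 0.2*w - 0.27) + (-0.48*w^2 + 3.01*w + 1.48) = 1.83*w^6 + 1.18*w^5 + 6.17*w^4 - 5.63*w^3 - 1.33*w^2 + 3.21*w + 1.21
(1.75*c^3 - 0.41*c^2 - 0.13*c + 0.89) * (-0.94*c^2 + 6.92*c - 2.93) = -1.645*c^5 + 12.4954*c^4 - 7.8425*c^3 - 0.5349*c^2 + 6.5397*c - 2.6077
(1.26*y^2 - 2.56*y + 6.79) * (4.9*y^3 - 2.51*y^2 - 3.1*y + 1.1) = 6.174*y^5 - 15.7066*y^4 + 35.7906*y^3 - 7.7209*y^2 - 23.865*y + 7.469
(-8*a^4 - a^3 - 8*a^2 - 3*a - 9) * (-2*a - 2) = 16*a^5 + 18*a^4 + 18*a^3 + 22*a^2 + 24*a + 18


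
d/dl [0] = 0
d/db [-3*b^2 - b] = -6*b - 1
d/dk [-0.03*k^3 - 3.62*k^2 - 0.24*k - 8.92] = -0.09*k^2 - 7.24*k - 0.24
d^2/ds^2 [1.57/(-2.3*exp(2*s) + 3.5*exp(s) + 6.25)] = (1.57*(4.6*exp(s) - 3.5)*(9.2*exp(s) - 7.0)*exp(s) + (14.444*exp(s) - 5.495)*(-2.3*exp(2*s) + 3.5*exp(s) + 6.25))*exp(s)/(-2.3*exp(2*s) + 3.5*exp(s) + 6.25)^3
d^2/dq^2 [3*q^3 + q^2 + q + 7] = 18*q + 2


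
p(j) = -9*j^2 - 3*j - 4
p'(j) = -18*j - 3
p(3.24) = -108.20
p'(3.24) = -61.32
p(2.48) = -66.79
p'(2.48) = -47.64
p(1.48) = -28.15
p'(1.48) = -29.64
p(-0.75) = -6.81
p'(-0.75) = 10.50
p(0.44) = -7.06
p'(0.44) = -10.92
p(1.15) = -19.35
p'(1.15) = -23.70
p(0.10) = -4.39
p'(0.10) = -4.80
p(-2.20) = -40.96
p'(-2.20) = 36.60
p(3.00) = -94.00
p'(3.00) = -57.00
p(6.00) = -346.00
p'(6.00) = -111.00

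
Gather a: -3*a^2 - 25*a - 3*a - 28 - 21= -3*a^2 - 28*a - 49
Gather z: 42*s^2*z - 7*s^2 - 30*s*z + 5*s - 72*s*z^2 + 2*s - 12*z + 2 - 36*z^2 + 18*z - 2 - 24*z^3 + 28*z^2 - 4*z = -7*s^2 + 7*s - 24*z^3 + z^2*(-72*s - 8) + z*(42*s^2 - 30*s + 2)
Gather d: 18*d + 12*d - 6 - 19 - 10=30*d - 35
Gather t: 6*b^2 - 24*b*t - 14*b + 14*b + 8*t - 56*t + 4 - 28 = 6*b^2 + t*(-24*b - 48) - 24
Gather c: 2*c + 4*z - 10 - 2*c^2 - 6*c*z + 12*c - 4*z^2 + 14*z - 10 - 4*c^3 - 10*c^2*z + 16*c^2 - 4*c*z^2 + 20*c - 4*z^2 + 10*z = -4*c^3 + c^2*(14 - 10*z) + c*(-4*z^2 - 6*z + 34) - 8*z^2 + 28*z - 20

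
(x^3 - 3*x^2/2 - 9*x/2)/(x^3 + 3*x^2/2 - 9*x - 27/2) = x/(x + 3)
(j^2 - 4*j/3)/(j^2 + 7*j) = (j - 4/3)/(j + 7)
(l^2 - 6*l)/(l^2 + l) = (l - 6)/(l + 1)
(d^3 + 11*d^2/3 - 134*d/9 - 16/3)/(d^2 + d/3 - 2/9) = (9*d^3 + 33*d^2 - 134*d - 48)/(9*d^2 + 3*d - 2)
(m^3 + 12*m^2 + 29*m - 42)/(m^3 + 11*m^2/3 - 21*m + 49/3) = 3*(m + 6)/(3*m - 7)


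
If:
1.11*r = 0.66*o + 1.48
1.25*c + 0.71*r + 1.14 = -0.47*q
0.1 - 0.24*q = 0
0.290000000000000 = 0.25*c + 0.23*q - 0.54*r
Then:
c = -0.68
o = -3.38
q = 0.42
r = -0.68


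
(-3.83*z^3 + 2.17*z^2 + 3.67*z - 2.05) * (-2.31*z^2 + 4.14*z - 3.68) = 8.8473*z^5 - 20.8689*z^4 + 14.6005*z^3 + 11.9437*z^2 - 21.9926*z + 7.544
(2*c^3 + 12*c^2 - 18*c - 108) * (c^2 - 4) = 2*c^5 + 12*c^4 - 26*c^3 - 156*c^2 + 72*c + 432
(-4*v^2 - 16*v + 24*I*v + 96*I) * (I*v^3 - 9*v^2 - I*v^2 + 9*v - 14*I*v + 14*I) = -4*I*v^5 + 12*v^4 - 12*I*v^4 + 36*v^3 - 144*I*v^3 + 288*v^2 - 480*I*v^2 + 1008*v + 640*I*v - 1344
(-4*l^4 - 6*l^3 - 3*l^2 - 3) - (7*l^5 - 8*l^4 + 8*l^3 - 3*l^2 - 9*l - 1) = -7*l^5 + 4*l^4 - 14*l^3 + 9*l - 2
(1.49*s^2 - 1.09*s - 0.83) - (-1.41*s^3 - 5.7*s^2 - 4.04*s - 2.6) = 1.41*s^3 + 7.19*s^2 + 2.95*s + 1.77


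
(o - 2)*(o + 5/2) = o^2 + o/2 - 5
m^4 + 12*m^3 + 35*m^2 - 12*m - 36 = (m - 1)*(m + 1)*(m + 6)^2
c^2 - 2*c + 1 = (c - 1)^2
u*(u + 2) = u^2 + 2*u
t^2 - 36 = (t - 6)*(t + 6)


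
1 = 1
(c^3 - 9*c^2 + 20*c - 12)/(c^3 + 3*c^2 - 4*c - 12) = (c^2 - 7*c + 6)/(c^2 + 5*c + 6)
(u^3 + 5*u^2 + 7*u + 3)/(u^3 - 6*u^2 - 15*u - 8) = (u + 3)/(u - 8)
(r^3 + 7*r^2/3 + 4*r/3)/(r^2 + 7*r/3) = (3*r^2 + 7*r + 4)/(3*r + 7)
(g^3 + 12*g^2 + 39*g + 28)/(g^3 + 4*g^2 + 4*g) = (g^3 + 12*g^2 + 39*g + 28)/(g*(g^2 + 4*g + 4))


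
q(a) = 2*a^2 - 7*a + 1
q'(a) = 4*a - 7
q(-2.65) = 33.60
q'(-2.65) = -17.60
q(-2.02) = 23.30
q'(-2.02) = -15.08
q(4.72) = 12.52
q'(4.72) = 11.88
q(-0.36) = 3.78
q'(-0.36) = -8.44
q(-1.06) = 10.67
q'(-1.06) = -11.24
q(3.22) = -0.80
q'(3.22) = 5.88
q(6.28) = 35.92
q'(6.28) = 18.12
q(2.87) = -2.62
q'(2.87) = 4.48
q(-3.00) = 40.00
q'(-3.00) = -19.00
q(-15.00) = 556.00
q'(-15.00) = -67.00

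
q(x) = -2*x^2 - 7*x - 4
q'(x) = -4*x - 7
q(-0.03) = -3.79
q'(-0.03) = -6.88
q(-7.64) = -67.26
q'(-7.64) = 23.56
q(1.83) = -23.51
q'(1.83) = -14.32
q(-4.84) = -16.97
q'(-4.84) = 12.36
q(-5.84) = -31.33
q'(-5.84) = 16.36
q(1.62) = -20.59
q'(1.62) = -13.48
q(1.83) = -23.51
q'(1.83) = -14.32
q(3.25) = -47.88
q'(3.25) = -20.00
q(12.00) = -376.00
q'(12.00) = -55.00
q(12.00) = -376.00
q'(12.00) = -55.00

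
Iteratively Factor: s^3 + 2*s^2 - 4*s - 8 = (s + 2)*(s^2 - 4) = (s + 2)^2*(s - 2)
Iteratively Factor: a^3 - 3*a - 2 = (a + 1)*(a^2 - a - 2) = (a - 2)*(a + 1)*(a + 1)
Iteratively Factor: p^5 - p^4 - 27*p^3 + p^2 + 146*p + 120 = (p + 4)*(p^4 - 5*p^3 - 7*p^2 + 29*p + 30) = (p - 5)*(p + 4)*(p^3 - 7*p - 6) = (p - 5)*(p + 2)*(p + 4)*(p^2 - 2*p - 3) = (p - 5)*(p - 3)*(p + 2)*(p + 4)*(p + 1)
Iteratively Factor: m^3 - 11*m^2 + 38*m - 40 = (m - 2)*(m^2 - 9*m + 20) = (m - 5)*(m - 2)*(m - 4)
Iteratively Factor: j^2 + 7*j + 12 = (j + 3)*(j + 4)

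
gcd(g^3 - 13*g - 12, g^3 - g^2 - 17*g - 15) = g^2 + 4*g + 3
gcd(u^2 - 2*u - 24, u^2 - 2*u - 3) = 1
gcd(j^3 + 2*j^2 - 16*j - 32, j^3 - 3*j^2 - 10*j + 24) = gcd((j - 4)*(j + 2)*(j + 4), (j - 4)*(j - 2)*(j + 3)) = j - 4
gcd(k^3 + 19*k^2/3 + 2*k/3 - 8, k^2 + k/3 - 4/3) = k^2 + k/3 - 4/3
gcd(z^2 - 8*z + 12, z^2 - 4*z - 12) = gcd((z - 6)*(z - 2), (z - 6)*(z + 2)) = z - 6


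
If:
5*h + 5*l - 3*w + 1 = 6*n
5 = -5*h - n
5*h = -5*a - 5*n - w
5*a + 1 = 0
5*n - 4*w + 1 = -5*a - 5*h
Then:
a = -1/5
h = -129/100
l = 59/20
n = 29/20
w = 1/5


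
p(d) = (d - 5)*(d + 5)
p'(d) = 2*d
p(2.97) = -16.18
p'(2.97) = 5.94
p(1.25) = -23.44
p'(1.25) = 2.50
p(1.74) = -21.97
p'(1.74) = 3.48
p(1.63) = -22.34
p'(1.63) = 3.26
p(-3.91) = -9.71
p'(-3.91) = -7.82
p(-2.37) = -19.38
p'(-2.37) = -4.74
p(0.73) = -24.47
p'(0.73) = 1.46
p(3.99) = -9.08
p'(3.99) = 7.98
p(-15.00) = 200.00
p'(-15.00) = -30.00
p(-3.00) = -16.00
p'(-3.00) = -6.00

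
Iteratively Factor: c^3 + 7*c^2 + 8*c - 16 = (c + 4)*(c^2 + 3*c - 4) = (c + 4)^2*(c - 1)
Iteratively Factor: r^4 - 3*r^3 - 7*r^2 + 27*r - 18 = (r + 3)*(r^3 - 6*r^2 + 11*r - 6) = (r - 3)*(r + 3)*(r^2 - 3*r + 2) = (r - 3)*(r - 1)*(r + 3)*(r - 2)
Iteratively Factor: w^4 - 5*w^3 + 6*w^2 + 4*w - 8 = (w - 2)*(w^3 - 3*w^2 + 4) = (w - 2)^2*(w^2 - w - 2) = (w - 2)^3*(w + 1)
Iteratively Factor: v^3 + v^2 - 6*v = (v)*(v^2 + v - 6) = v*(v + 3)*(v - 2)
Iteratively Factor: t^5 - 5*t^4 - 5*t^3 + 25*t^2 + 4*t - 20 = (t + 1)*(t^4 - 6*t^3 + t^2 + 24*t - 20) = (t - 1)*(t + 1)*(t^3 - 5*t^2 - 4*t + 20) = (t - 2)*(t - 1)*(t + 1)*(t^2 - 3*t - 10) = (t - 5)*(t - 2)*(t - 1)*(t + 1)*(t + 2)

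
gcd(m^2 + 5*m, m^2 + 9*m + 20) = m + 5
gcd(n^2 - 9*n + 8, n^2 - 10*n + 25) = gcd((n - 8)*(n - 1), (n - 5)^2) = 1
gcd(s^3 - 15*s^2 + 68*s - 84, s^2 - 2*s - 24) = s - 6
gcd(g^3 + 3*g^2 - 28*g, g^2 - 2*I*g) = g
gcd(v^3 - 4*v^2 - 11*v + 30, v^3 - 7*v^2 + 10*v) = v^2 - 7*v + 10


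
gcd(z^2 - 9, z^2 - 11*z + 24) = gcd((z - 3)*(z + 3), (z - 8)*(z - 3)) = z - 3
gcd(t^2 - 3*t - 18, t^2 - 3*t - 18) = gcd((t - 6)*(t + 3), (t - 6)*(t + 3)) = t^2 - 3*t - 18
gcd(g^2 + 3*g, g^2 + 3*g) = g^2 + 3*g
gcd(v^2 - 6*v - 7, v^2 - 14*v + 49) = v - 7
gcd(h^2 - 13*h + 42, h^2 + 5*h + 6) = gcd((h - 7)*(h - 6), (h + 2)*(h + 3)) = 1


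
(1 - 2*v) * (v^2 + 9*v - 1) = -2*v^3 - 17*v^2 + 11*v - 1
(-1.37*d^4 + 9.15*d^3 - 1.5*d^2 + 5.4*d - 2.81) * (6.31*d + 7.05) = -8.6447*d^5 + 48.078*d^4 + 55.0425*d^3 + 23.499*d^2 + 20.3389*d - 19.8105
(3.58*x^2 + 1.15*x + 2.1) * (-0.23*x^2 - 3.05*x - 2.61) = -0.8234*x^4 - 11.1835*x^3 - 13.3343*x^2 - 9.4065*x - 5.481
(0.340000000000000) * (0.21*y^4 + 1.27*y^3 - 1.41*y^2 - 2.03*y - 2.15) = 0.0714*y^4 + 0.4318*y^3 - 0.4794*y^2 - 0.6902*y - 0.731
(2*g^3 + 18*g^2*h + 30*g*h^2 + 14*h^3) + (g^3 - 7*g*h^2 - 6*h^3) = 3*g^3 + 18*g^2*h + 23*g*h^2 + 8*h^3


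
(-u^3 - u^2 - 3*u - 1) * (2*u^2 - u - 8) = -2*u^5 - u^4 + 3*u^3 + 9*u^2 + 25*u + 8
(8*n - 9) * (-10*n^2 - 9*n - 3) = -80*n^3 + 18*n^2 + 57*n + 27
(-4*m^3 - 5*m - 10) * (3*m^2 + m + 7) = -12*m^5 - 4*m^4 - 43*m^3 - 35*m^2 - 45*m - 70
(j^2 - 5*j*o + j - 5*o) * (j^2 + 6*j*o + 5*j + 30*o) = j^4 + j^3*o + 6*j^3 - 30*j^2*o^2 + 6*j^2*o + 5*j^2 - 180*j*o^2 + 5*j*o - 150*o^2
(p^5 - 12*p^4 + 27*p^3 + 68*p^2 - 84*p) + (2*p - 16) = p^5 - 12*p^4 + 27*p^3 + 68*p^2 - 82*p - 16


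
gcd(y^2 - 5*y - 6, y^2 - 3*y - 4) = y + 1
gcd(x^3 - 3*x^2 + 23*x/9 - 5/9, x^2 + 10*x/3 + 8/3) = 1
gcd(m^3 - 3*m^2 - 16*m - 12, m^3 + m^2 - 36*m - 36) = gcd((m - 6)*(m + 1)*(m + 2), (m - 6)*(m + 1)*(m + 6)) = m^2 - 5*m - 6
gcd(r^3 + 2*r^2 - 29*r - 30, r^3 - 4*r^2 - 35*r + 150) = r^2 + r - 30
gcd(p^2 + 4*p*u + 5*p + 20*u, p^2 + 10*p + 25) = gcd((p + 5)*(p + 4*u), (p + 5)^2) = p + 5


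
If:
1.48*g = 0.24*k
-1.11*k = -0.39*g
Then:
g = 0.00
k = 0.00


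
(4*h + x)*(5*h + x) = 20*h^2 + 9*h*x + x^2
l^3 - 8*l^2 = l^2*(l - 8)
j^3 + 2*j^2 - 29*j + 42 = (j - 3)*(j - 2)*(j + 7)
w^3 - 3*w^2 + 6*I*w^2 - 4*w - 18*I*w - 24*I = (w - 4)*(w + 1)*(w + 6*I)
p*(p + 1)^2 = p^3 + 2*p^2 + p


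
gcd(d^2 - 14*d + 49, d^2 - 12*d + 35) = d - 7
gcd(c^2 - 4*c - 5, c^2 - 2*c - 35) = 1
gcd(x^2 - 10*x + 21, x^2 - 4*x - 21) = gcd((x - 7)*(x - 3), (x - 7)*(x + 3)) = x - 7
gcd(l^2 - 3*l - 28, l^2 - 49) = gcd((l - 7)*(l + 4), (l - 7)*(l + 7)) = l - 7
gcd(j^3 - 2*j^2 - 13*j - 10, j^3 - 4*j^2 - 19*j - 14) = j^2 + 3*j + 2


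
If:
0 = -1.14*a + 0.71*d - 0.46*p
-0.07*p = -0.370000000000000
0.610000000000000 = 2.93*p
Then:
No Solution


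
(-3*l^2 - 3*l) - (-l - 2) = -3*l^2 - 2*l + 2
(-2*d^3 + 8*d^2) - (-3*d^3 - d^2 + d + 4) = d^3 + 9*d^2 - d - 4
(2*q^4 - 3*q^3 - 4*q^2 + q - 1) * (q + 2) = 2*q^5 + q^4 - 10*q^3 - 7*q^2 + q - 2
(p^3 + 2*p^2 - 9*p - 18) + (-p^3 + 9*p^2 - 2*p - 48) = 11*p^2 - 11*p - 66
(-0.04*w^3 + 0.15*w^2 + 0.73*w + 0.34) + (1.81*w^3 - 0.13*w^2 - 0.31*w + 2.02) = 1.77*w^3 + 0.02*w^2 + 0.42*w + 2.36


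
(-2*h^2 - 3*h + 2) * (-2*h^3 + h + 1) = 4*h^5 + 6*h^4 - 6*h^3 - 5*h^2 - h + 2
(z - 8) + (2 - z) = -6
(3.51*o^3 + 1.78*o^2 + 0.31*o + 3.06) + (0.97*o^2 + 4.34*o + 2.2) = 3.51*o^3 + 2.75*o^2 + 4.65*o + 5.26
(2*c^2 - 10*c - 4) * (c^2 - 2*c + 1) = 2*c^4 - 14*c^3 + 18*c^2 - 2*c - 4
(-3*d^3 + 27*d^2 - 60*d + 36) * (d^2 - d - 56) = -3*d^5 + 30*d^4 + 81*d^3 - 1416*d^2 + 3324*d - 2016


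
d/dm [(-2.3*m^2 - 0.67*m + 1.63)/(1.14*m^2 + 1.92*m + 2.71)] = (-3.6522*m^2 - 16.1824*m - 4.9453)/(1.2996*m^4 + 4.3776*m^3 + 9.8652*m^2 + 10.4064*m + 7.3441)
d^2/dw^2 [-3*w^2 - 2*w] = -6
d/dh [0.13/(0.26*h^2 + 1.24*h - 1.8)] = (-0.0676*h - 0.1612)/(0.26*h^2 + 1.24*h - 1.8)^2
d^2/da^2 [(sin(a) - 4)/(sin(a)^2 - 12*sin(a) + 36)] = (-8*sin(a) + cos(a)^2 + 13)*sin(a)/(sin(a) - 6)^4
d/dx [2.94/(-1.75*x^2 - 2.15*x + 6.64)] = (10.29*x + 6.321)/(1.75*x^2 + 2.15*x - 6.64)^2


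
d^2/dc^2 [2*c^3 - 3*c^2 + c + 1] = 12*c - 6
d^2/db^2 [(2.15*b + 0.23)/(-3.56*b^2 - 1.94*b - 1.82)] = (-(2.15*b + 0.23)*(7.12*b + 1.94)*(14.24*b + 3.88) + (45.924*b + 9.9796)*(3.56*b^2 + 1.94*b + 1.82))/(3.56*b^2 + 1.94*b + 1.82)^3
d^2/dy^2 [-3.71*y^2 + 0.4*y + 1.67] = -7.42000000000000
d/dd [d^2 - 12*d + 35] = 2*d - 12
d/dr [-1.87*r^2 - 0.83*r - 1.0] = -3.74*r - 0.83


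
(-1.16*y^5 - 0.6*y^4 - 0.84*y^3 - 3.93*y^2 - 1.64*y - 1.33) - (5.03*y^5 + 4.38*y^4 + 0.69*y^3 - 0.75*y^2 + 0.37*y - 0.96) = -6.19*y^5 - 4.98*y^4 - 1.53*y^3 - 3.18*y^2 - 2.01*y - 0.37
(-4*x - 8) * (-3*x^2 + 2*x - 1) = 12*x^3 + 16*x^2 - 12*x + 8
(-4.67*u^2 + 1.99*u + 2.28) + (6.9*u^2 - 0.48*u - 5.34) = 2.23*u^2 + 1.51*u - 3.06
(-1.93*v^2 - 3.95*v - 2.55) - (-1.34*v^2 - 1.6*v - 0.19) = -0.59*v^2 - 2.35*v - 2.36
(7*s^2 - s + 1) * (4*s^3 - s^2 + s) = 28*s^5 - 11*s^4 + 12*s^3 - 2*s^2 + s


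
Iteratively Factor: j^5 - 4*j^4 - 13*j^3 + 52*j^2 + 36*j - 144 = (j + 2)*(j^4 - 6*j^3 - j^2 + 54*j - 72) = (j - 2)*(j + 2)*(j^3 - 4*j^2 - 9*j + 36) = (j - 3)*(j - 2)*(j + 2)*(j^2 - j - 12) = (j - 4)*(j - 3)*(j - 2)*(j + 2)*(j + 3)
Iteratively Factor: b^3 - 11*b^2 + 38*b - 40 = (b - 5)*(b^2 - 6*b + 8) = (b - 5)*(b - 4)*(b - 2)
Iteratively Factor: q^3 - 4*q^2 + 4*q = (q - 2)*(q^2 - 2*q) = (q - 2)^2*(q)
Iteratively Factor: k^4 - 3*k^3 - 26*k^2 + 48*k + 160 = (k + 4)*(k^3 - 7*k^2 + 2*k + 40) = (k + 2)*(k + 4)*(k^2 - 9*k + 20) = (k - 5)*(k + 2)*(k + 4)*(k - 4)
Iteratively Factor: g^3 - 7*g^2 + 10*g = (g - 5)*(g^2 - 2*g) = (g - 5)*(g - 2)*(g)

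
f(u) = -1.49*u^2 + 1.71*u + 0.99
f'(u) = 1.71 - 2.98*u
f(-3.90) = -28.34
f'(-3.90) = 13.33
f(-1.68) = -6.09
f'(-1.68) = 6.72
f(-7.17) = -87.87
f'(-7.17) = 23.08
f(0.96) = 1.26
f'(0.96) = -1.15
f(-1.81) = -6.99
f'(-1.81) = 7.10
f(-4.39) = -35.23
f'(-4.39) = 14.79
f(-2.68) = -14.29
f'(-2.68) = 9.70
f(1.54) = 0.09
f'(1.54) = -2.88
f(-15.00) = -359.91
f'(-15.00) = 46.41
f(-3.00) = -17.55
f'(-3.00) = 10.65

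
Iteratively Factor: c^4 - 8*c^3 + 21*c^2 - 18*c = (c)*(c^3 - 8*c^2 + 21*c - 18) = c*(c - 2)*(c^2 - 6*c + 9) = c*(c - 3)*(c - 2)*(c - 3)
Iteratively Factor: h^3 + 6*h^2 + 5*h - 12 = (h - 1)*(h^2 + 7*h + 12) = (h - 1)*(h + 4)*(h + 3)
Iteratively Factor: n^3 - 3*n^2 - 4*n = (n + 1)*(n^2 - 4*n) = (n - 4)*(n + 1)*(n)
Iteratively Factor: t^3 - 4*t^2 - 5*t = (t)*(t^2 - 4*t - 5) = t*(t - 5)*(t + 1)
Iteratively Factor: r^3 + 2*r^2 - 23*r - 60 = (r + 3)*(r^2 - r - 20) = (r - 5)*(r + 3)*(r + 4)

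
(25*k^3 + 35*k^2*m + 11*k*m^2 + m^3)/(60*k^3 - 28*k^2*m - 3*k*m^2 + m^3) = (5*k^2 + 6*k*m + m^2)/(12*k^2 - 8*k*m + m^2)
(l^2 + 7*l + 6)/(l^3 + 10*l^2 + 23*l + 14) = (l + 6)/(l^2 + 9*l + 14)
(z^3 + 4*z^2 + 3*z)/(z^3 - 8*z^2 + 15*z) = (z^2 + 4*z + 3)/(z^2 - 8*z + 15)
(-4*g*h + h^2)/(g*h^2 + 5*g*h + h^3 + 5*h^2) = (-4*g + h)/(g*h + 5*g + h^2 + 5*h)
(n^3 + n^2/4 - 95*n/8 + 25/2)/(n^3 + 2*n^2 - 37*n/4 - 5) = (4*n - 5)/(2*(2*n + 1))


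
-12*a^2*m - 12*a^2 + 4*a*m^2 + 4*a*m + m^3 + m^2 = (-2*a + m)*(6*a + m)*(m + 1)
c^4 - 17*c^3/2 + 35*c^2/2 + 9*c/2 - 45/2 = (c - 5)*(c - 3)*(c - 3/2)*(c + 1)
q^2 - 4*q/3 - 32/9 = (q - 8/3)*(q + 4/3)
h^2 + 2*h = h*(h + 2)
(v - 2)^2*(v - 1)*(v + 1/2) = v^4 - 9*v^3/2 + 11*v^2/2 - 2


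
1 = 1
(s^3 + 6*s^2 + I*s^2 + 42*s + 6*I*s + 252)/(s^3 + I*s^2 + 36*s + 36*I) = (s^2 + s*(6 + 7*I) + 42*I)/(s^2 + 7*I*s - 6)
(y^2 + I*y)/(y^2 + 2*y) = (y + I)/(y + 2)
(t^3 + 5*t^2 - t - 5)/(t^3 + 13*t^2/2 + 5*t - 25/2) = 2*(t + 1)/(2*t + 5)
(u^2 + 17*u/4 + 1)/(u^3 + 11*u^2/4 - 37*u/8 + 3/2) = 2*(4*u + 1)/(8*u^2 - 10*u + 3)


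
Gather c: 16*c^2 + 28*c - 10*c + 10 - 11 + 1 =16*c^2 + 18*c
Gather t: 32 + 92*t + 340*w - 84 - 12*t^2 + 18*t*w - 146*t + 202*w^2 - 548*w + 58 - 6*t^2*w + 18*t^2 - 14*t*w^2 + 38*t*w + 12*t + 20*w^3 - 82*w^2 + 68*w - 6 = t^2*(6 - 6*w) + t*(-14*w^2 + 56*w - 42) + 20*w^3 + 120*w^2 - 140*w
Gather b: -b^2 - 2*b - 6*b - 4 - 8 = -b^2 - 8*b - 12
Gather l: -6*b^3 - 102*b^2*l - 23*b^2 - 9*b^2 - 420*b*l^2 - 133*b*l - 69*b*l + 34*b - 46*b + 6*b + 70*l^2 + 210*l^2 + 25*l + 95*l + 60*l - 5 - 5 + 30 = -6*b^3 - 32*b^2 - 6*b + l^2*(280 - 420*b) + l*(-102*b^2 - 202*b + 180) + 20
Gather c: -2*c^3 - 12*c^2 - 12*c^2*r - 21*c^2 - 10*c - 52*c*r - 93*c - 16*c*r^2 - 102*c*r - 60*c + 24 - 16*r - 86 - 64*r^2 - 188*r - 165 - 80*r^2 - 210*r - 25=-2*c^3 + c^2*(-12*r - 33) + c*(-16*r^2 - 154*r - 163) - 144*r^2 - 414*r - 252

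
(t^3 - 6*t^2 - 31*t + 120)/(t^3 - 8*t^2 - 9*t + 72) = (t + 5)/(t + 3)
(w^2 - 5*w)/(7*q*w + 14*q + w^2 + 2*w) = w*(w - 5)/(7*q*w + 14*q + w^2 + 2*w)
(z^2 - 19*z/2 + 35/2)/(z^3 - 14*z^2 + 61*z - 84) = (z - 5/2)/(z^2 - 7*z + 12)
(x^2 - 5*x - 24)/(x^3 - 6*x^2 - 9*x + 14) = (x^2 - 5*x - 24)/(x^3 - 6*x^2 - 9*x + 14)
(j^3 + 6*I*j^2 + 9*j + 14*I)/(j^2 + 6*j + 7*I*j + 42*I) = (j^2 - I*j + 2)/(j + 6)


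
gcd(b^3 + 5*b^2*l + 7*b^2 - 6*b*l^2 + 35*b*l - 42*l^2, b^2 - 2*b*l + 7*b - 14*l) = b + 7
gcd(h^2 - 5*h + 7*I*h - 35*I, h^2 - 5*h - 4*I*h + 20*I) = h - 5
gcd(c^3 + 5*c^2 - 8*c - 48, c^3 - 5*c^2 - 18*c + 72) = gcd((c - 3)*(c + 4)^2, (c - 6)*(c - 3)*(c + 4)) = c^2 + c - 12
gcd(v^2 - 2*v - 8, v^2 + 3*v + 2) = v + 2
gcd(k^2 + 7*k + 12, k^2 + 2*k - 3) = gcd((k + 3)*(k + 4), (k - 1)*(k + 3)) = k + 3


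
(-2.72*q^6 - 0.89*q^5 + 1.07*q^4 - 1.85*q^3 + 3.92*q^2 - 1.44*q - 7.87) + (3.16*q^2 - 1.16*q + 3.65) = -2.72*q^6 - 0.89*q^5 + 1.07*q^4 - 1.85*q^3 + 7.08*q^2 - 2.6*q - 4.22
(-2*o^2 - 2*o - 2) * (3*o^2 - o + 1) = -6*o^4 - 4*o^3 - 6*o^2 - 2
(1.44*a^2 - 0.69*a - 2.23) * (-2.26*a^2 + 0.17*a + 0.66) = -3.2544*a^4 + 1.8042*a^3 + 5.8729*a^2 - 0.8345*a - 1.4718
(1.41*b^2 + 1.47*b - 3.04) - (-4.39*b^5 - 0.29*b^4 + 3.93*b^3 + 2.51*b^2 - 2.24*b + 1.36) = 4.39*b^5 + 0.29*b^4 - 3.93*b^3 - 1.1*b^2 + 3.71*b - 4.4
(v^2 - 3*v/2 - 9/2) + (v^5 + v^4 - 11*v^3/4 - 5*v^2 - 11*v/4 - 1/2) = v^5 + v^4 - 11*v^3/4 - 4*v^2 - 17*v/4 - 5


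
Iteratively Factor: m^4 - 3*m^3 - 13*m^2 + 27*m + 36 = (m - 3)*(m^3 - 13*m - 12) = (m - 3)*(m + 3)*(m^2 - 3*m - 4) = (m - 4)*(m - 3)*(m + 3)*(m + 1)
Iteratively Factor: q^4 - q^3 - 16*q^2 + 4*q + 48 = (q + 2)*(q^3 - 3*q^2 - 10*q + 24) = (q - 4)*(q + 2)*(q^2 + q - 6) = (q - 4)*(q - 2)*(q + 2)*(q + 3)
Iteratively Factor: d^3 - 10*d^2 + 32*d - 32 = (d - 2)*(d^2 - 8*d + 16) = (d - 4)*(d - 2)*(d - 4)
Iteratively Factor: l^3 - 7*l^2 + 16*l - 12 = (l - 3)*(l^2 - 4*l + 4) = (l - 3)*(l - 2)*(l - 2)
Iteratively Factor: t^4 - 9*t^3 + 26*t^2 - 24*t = (t - 4)*(t^3 - 5*t^2 + 6*t) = (t - 4)*(t - 2)*(t^2 - 3*t) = (t - 4)*(t - 3)*(t - 2)*(t)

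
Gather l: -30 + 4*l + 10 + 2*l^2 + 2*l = 2*l^2 + 6*l - 20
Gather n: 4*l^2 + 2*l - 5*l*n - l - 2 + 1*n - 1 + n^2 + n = 4*l^2 + l + n^2 + n*(2 - 5*l) - 3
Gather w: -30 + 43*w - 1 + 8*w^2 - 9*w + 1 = 8*w^2 + 34*w - 30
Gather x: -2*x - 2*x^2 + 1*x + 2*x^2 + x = 0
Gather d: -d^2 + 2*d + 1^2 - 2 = -d^2 + 2*d - 1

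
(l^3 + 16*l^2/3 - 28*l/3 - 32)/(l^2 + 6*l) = l - 2/3 - 16/(3*l)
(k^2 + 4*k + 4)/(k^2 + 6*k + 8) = (k + 2)/(k + 4)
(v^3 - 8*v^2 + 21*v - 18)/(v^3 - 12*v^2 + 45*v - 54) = (v - 2)/(v - 6)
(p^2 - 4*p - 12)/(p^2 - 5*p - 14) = (p - 6)/(p - 7)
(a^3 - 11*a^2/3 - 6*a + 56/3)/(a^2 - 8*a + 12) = (3*a^2 - 5*a - 28)/(3*(a - 6))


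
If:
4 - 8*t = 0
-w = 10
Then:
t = 1/2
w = -10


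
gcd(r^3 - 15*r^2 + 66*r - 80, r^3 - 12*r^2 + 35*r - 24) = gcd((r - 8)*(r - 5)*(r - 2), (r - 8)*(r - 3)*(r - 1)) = r - 8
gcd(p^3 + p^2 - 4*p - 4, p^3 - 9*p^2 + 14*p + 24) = p + 1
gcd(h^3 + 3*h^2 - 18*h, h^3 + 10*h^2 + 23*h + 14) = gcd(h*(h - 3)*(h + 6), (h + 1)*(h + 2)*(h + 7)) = 1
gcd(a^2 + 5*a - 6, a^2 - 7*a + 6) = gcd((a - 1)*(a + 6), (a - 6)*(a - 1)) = a - 1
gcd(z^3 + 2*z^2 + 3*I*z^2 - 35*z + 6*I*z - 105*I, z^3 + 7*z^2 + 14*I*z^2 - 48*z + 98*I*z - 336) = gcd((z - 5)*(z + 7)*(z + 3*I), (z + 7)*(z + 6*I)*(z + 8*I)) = z + 7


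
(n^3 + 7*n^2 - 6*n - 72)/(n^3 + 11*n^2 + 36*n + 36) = (n^2 + n - 12)/(n^2 + 5*n + 6)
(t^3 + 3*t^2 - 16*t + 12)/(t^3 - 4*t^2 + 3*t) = (t^2 + 4*t - 12)/(t*(t - 3))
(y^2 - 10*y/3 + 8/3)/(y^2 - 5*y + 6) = (y - 4/3)/(y - 3)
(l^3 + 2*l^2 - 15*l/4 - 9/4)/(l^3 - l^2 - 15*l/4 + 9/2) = (2*l^2 + 7*l + 3)/(2*l^2 + l - 6)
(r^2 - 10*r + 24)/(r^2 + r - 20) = (r - 6)/(r + 5)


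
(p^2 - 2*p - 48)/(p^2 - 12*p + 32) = (p + 6)/(p - 4)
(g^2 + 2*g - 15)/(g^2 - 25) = (g - 3)/(g - 5)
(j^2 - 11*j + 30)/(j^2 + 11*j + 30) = (j^2 - 11*j + 30)/(j^2 + 11*j + 30)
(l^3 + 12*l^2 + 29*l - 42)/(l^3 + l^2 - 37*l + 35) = (l + 6)/(l - 5)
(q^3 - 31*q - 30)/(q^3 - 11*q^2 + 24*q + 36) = (q + 5)/(q - 6)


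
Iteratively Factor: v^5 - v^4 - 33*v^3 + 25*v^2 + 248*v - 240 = (v + 4)*(v^4 - 5*v^3 - 13*v^2 + 77*v - 60) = (v - 5)*(v + 4)*(v^3 - 13*v + 12) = (v - 5)*(v + 4)^2*(v^2 - 4*v + 3) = (v - 5)*(v - 3)*(v + 4)^2*(v - 1)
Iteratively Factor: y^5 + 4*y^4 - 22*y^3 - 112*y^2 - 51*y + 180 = (y - 5)*(y^4 + 9*y^3 + 23*y^2 + 3*y - 36) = (y - 5)*(y + 3)*(y^3 + 6*y^2 + 5*y - 12) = (y - 5)*(y + 3)^2*(y^2 + 3*y - 4) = (y - 5)*(y - 1)*(y + 3)^2*(y + 4)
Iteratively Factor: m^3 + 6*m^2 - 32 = (m + 4)*(m^2 + 2*m - 8) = (m + 4)^2*(m - 2)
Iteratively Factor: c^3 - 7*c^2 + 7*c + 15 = (c - 5)*(c^2 - 2*c - 3) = (c - 5)*(c + 1)*(c - 3)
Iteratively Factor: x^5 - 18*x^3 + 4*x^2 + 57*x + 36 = (x - 3)*(x^4 + 3*x^3 - 9*x^2 - 23*x - 12) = (x - 3)*(x + 1)*(x^3 + 2*x^2 - 11*x - 12) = (x - 3)^2*(x + 1)*(x^2 + 5*x + 4) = (x - 3)^2*(x + 1)^2*(x + 4)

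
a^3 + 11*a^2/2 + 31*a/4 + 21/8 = (a + 1/2)*(a + 3/2)*(a + 7/2)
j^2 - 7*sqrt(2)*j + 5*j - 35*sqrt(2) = (j + 5)*(j - 7*sqrt(2))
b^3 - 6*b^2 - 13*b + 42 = (b - 7)*(b - 2)*(b + 3)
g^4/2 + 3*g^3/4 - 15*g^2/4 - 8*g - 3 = (g/2 + 1)*(g - 3)*(g + 1/2)*(g + 2)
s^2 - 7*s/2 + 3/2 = (s - 3)*(s - 1/2)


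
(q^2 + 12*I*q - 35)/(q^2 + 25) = (q + 7*I)/(q - 5*I)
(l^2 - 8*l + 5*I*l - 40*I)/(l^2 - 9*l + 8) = (l + 5*I)/(l - 1)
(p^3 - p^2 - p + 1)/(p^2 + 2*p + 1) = (p^2 - 2*p + 1)/(p + 1)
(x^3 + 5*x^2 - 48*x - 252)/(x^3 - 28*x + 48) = (x^2 - x - 42)/(x^2 - 6*x + 8)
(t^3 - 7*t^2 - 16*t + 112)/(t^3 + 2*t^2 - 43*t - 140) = (t - 4)/(t + 5)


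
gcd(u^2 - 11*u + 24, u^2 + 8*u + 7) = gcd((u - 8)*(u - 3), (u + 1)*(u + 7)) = 1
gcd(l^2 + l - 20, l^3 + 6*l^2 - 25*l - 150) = l + 5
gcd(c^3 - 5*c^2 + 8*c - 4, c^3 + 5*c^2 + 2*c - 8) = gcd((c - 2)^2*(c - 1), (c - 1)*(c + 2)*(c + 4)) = c - 1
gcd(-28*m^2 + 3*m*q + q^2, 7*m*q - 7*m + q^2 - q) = 7*m + q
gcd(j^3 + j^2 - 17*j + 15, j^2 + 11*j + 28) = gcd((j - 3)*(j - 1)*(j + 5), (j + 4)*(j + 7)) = 1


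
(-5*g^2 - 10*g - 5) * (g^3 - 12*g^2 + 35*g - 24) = -5*g^5 + 50*g^4 - 60*g^3 - 170*g^2 + 65*g + 120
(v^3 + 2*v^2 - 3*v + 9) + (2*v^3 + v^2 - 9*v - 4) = 3*v^3 + 3*v^2 - 12*v + 5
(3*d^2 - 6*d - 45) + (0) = 3*d^2 - 6*d - 45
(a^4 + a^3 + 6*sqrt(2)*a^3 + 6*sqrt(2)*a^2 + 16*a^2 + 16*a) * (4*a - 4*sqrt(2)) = 4*a^5 + 4*a^4 + 20*sqrt(2)*a^4 + 16*a^3 + 20*sqrt(2)*a^3 - 64*sqrt(2)*a^2 + 16*a^2 - 64*sqrt(2)*a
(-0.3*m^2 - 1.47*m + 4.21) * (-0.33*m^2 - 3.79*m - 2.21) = 0.099*m^4 + 1.6221*m^3 + 4.845*m^2 - 12.7072*m - 9.3041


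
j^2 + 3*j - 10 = (j - 2)*(j + 5)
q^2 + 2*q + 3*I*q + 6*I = (q + 2)*(q + 3*I)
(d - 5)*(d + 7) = d^2 + 2*d - 35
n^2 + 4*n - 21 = (n - 3)*(n + 7)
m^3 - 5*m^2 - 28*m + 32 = (m - 8)*(m - 1)*(m + 4)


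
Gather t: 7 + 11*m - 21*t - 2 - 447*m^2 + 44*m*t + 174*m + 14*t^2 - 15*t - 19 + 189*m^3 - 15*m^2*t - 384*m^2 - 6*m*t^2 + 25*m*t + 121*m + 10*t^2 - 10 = 189*m^3 - 831*m^2 + 306*m + t^2*(24 - 6*m) + t*(-15*m^2 + 69*m - 36) - 24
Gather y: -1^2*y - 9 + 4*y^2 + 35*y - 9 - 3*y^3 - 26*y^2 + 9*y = -3*y^3 - 22*y^2 + 43*y - 18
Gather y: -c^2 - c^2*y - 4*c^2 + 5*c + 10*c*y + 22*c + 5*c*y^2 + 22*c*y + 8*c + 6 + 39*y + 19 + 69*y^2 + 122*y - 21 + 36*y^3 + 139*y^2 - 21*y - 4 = -5*c^2 + 35*c + 36*y^3 + y^2*(5*c + 208) + y*(-c^2 + 32*c + 140)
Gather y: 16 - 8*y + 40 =56 - 8*y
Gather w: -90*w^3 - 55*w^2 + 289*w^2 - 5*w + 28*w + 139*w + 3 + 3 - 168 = -90*w^3 + 234*w^2 + 162*w - 162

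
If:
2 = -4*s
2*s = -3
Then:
No Solution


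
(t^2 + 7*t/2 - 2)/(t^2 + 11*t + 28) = (t - 1/2)/(t + 7)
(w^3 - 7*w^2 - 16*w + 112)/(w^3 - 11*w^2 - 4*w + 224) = (w - 4)/(w - 8)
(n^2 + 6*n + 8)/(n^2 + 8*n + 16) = (n + 2)/(n + 4)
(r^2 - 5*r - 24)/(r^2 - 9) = (r - 8)/(r - 3)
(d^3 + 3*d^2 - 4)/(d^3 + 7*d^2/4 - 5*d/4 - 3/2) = 4*(d + 2)/(4*d + 3)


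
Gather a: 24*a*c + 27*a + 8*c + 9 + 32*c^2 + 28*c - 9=a*(24*c + 27) + 32*c^2 + 36*c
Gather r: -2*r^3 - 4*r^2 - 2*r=-2*r^3 - 4*r^2 - 2*r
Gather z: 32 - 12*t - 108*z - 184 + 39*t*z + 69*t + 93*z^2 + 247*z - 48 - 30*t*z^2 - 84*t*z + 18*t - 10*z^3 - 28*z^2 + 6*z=75*t - 10*z^3 + z^2*(65 - 30*t) + z*(145 - 45*t) - 200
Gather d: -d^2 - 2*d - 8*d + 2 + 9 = -d^2 - 10*d + 11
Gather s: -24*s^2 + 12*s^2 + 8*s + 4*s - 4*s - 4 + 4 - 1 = -12*s^2 + 8*s - 1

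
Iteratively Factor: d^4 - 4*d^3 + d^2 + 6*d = (d + 1)*(d^3 - 5*d^2 + 6*d) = d*(d + 1)*(d^2 - 5*d + 6) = d*(d - 3)*(d + 1)*(d - 2)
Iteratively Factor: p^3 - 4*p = (p - 2)*(p^2 + 2*p) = (p - 2)*(p + 2)*(p)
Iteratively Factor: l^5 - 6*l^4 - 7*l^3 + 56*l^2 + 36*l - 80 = (l - 4)*(l^4 - 2*l^3 - 15*l^2 - 4*l + 20) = (l - 4)*(l + 2)*(l^3 - 4*l^2 - 7*l + 10) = (l - 5)*(l - 4)*(l + 2)*(l^2 + l - 2) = (l - 5)*(l - 4)*(l - 1)*(l + 2)*(l + 2)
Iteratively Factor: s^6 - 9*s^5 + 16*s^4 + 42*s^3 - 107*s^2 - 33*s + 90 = (s - 3)*(s^5 - 6*s^4 - 2*s^3 + 36*s^2 + s - 30) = (s - 5)*(s - 3)*(s^4 - s^3 - 7*s^2 + s + 6) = (s - 5)*(s - 3)^2*(s^3 + 2*s^2 - s - 2) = (s - 5)*(s - 3)^2*(s + 1)*(s^2 + s - 2) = (s - 5)*(s - 3)^2*(s + 1)*(s + 2)*(s - 1)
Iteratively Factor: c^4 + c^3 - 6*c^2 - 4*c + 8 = (c - 1)*(c^3 + 2*c^2 - 4*c - 8) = (c - 1)*(c + 2)*(c^2 - 4) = (c - 1)*(c + 2)^2*(c - 2)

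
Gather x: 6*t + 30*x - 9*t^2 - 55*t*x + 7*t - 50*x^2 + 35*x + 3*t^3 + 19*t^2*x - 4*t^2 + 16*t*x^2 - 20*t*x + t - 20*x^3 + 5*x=3*t^3 - 13*t^2 + 14*t - 20*x^3 + x^2*(16*t - 50) + x*(19*t^2 - 75*t + 70)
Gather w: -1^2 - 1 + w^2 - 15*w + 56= w^2 - 15*w + 54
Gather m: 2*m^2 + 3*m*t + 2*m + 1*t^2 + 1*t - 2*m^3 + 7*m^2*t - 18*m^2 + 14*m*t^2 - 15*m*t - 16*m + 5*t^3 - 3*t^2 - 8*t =-2*m^3 + m^2*(7*t - 16) + m*(14*t^2 - 12*t - 14) + 5*t^3 - 2*t^2 - 7*t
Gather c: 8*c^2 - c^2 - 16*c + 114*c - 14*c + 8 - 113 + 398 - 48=7*c^2 + 84*c + 245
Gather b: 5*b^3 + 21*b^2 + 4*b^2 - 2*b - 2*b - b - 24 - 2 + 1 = 5*b^3 + 25*b^2 - 5*b - 25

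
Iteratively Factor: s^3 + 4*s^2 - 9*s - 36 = (s - 3)*(s^2 + 7*s + 12) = (s - 3)*(s + 4)*(s + 3)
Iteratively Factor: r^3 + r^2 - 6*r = (r + 3)*(r^2 - 2*r) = r*(r + 3)*(r - 2)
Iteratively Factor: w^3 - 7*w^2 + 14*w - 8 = (w - 2)*(w^2 - 5*w + 4) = (w - 4)*(w - 2)*(w - 1)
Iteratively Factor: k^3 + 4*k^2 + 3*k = (k + 1)*(k^2 + 3*k) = (k + 1)*(k + 3)*(k)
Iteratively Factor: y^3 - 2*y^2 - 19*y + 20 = (y - 5)*(y^2 + 3*y - 4) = (y - 5)*(y + 4)*(y - 1)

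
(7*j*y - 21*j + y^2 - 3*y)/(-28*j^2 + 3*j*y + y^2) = (y - 3)/(-4*j + y)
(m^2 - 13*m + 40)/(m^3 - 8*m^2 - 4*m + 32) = (m - 5)/(m^2 - 4)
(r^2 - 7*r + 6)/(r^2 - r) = (r - 6)/r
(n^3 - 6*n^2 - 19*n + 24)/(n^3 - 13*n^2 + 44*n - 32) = (n + 3)/(n - 4)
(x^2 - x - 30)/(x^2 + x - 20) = (x - 6)/(x - 4)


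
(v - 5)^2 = v^2 - 10*v + 25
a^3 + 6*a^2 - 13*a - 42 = (a - 3)*(a + 2)*(a + 7)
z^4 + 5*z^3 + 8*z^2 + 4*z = z*(z + 1)*(z + 2)^2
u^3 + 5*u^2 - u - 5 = (u - 1)*(u + 1)*(u + 5)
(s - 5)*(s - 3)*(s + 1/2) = s^3 - 15*s^2/2 + 11*s + 15/2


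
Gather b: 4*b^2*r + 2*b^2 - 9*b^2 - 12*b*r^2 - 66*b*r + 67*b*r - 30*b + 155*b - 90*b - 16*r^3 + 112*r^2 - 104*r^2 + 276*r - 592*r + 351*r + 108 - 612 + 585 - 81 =b^2*(4*r - 7) + b*(-12*r^2 + r + 35) - 16*r^3 + 8*r^2 + 35*r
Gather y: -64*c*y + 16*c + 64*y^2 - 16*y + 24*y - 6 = 16*c + 64*y^2 + y*(8 - 64*c) - 6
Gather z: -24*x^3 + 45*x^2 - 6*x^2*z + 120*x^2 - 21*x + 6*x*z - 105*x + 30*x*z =-24*x^3 + 165*x^2 - 126*x + z*(-6*x^2 + 36*x)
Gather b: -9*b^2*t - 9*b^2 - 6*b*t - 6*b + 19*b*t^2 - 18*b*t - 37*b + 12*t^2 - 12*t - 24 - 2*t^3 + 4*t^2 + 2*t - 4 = b^2*(-9*t - 9) + b*(19*t^2 - 24*t - 43) - 2*t^3 + 16*t^2 - 10*t - 28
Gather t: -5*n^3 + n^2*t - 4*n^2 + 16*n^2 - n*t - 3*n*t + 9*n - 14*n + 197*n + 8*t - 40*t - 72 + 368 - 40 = -5*n^3 + 12*n^2 + 192*n + t*(n^2 - 4*n - 32) + 256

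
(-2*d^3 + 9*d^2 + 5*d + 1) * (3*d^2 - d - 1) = -6*d^5 + 29*d^4 + 8*d^3 - 11*d^2 - 6*d - 1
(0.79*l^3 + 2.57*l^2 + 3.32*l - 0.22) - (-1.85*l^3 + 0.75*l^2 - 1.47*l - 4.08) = 2.64*l^3 + 1.82*l^2 + 4.79*l + 3.86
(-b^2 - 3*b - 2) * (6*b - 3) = -6*b^3 - 15*b^2 - 3*b + 6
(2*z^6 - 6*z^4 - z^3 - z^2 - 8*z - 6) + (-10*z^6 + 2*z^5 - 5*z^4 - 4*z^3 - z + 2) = -8*z^6 + 2*z^5 - 11*z^4 - 5*z^3 - z^2 - 9*z - 4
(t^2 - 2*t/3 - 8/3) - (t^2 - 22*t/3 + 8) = 20*t/3 - 32/3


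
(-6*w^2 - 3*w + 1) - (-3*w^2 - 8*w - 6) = -3*w^2 + 5*w + 7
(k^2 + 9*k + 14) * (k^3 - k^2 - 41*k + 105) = k^5 + 8*k^4 - 36*k^3 - 278*k^2 + 371*k + 1470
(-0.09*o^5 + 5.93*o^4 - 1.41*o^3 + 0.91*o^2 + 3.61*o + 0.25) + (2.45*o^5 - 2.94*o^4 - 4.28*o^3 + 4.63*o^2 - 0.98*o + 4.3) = 2.36*o^5 + 2.99*o^4 - 5.69*o^3 + 5.54*o^2 + 2.63*o + 4.55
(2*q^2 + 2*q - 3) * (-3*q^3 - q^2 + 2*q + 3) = -6*q^5 - 8*q^4 + 11*q^3 + 13*q^2 - 9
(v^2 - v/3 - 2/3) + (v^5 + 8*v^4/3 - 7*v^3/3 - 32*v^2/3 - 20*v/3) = v^5 + 8*v^4/3 - 7*v^3/3 - 29*v^2/3 - 7*v - 2/3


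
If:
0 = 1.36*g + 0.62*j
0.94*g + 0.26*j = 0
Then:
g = 0.00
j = 0.00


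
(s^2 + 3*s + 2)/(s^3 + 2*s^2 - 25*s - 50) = (s + 1)/(s^2 - 25)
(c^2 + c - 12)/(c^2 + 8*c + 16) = (c - 3)/(c + 4)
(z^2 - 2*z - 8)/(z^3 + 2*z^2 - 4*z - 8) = (z - 4)/(z^2 - 4)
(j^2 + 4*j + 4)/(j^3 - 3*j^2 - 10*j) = (j + 2)/(j*(j - 5))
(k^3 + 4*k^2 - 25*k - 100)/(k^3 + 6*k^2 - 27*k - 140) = (k + 5)/(k + 7)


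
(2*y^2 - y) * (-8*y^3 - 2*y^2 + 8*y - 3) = -16*y^5 + 4*y^4 + 18*y^3 - 14*y^2 + 3*y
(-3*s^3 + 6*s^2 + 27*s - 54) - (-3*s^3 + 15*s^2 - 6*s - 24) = -9*s^2 + 33*s - 30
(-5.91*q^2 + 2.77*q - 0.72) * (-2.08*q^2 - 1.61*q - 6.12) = 12.2928*q^4 + 3.7535*q^3 + 33.2071*q^2 - 15.7932*q + 4.4064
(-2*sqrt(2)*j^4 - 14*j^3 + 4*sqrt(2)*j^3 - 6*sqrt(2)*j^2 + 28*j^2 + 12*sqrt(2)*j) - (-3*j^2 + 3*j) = -2*sqrt(2)*j^4 - 14*j^3 + 4*sqrt(2)*j^3 - 6*sqrt(2)*j^2 + 31*j^2 - 3*j + 12*sqrt(2)*j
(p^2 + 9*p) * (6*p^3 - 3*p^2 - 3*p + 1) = 6*p^5 + 51*p^4 - 30*p^3 - 26*p^2 + 9*p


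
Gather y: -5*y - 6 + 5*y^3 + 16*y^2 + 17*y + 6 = 5*y^3 + 16*y^2 + 12*y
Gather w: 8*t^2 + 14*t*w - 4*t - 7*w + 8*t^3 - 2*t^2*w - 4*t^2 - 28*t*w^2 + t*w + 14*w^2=8*t^3 + 4*t^2 - 4*t + w^2*(14 - 28*t) + w*(-2*t^2 + 15*t - 7)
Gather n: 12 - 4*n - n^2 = -n^2 - 4*n + 12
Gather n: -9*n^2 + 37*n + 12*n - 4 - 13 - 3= -9*n^2 + 49*n - 20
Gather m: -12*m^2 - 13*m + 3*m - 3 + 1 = -12*m^2 - 10*m - 2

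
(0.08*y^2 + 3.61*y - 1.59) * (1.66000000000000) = 0.1328*y^2 + 5.9926*y - 2.6394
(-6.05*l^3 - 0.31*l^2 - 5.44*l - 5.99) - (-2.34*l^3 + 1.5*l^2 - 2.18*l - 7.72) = -3.71*l^3 - 1.81*l^2 - 3.26*l + 1.73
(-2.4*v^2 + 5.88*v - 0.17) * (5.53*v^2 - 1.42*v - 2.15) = -13.272*v^4 + 35.9244*v^3 - 4.1297*v^2 - 12.4006*v + 0.3655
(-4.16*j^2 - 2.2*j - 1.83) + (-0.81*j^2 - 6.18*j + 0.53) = -4.97*j^2 - 8.38*j - 1.3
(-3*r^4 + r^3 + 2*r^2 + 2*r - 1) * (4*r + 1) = -12*r^5 + r^4 + 9*r^3 + 10*r^2 - 2*r - 1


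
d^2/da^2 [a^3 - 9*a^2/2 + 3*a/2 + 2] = 6*a - 9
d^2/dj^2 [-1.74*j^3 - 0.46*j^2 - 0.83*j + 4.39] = -10.44*j - 0.92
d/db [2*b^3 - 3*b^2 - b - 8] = 6*b^2 - 6*b - 1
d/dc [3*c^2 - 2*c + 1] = 6*c - 2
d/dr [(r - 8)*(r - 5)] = 2*r - 13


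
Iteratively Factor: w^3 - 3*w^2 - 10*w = (w)*(w^2 - 3*w - 10) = w*(w - 5)*(w + 2)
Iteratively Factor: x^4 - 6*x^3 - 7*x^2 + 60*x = (x - 5)*(x^3 - x^2 - 12*x) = (x - 5)*(x + 3)*(x^2 - 4*x) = x*(x - 5)*(x + 3)*(x - 4)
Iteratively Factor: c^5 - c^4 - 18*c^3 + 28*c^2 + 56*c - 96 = (c + 2)*(c^4 - 3*c^3 - 12*c^2 + 52*c - 48) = (c - 2)*(c + 2)*(c^3 - c^2 - 14*c + 24) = (c - 2)^2*(c + 2)*(c^2 + c - 12) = (c - 2)^2*(c + 2)*(c + 4)*(c - 3)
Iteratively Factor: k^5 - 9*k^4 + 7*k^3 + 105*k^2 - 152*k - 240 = (k - 4)*(k^4 - 5*k^3 - 13*k^2 + 53*k + 60) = (k - 4)^2*(k^3 - k^2 - 17*k - 15) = (k - 5)*(k - 4)^2*(k^2 + 4*k + 3) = (k - 5)*(k - 4)^2*(k + 3)*(k + 1)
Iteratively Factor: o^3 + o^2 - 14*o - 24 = (o + 2)*(o^2 - o - 12) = (o + 2)*(o + 3)*(o - 4)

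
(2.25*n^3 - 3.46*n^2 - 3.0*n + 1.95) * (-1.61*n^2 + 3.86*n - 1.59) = -3.6225*n^5 + 14.2556*n^4 - 12.1031*n^3 - 9.2181*n^2 + 12.297*n - 3.1005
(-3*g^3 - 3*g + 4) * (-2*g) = 6*g^4 + 6*g^2 - 8*g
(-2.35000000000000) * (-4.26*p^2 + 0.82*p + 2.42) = 10.011*p^2 - 1.927*p - 5.687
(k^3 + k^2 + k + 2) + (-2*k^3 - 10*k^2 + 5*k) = -k^3 - 9*k^2 + 6*k + 2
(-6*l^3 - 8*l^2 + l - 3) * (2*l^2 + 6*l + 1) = -12*l^5 - 52*l^4 - 52*l^3 - 8*l^2 - 17*l - 3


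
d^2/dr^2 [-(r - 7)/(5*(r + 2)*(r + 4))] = 2*(-r^3 + 21*r^2 + 150*r + 244)/(5*(r^6 + 18*r^5 + 132*r^4 + 504*r^3 + 1056*r^2 + 1152*r + 512))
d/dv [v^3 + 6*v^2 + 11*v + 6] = 3*v^2 + 12*v + 11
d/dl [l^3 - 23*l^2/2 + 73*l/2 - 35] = 3*l^2 - 23*l + 73/2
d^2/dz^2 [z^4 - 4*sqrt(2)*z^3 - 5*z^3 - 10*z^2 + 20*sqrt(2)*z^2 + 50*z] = 12*z^2 - 24*sqrt(2)*z - 30*z - 20 + 40*sqrt(2)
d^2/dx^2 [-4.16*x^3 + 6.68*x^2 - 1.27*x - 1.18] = 13.36 - 24.96*x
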